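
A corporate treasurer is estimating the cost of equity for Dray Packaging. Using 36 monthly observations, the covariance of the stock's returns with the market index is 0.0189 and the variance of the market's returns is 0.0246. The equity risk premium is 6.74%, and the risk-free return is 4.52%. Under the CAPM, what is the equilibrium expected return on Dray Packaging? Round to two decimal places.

9.70%

β = Cov(R_i, R_m) / Var(R_m) = 0.0189 / 0.0246 = 0.7683
E(R) = R_f + β × MRP = 4.52% + 0.7683 × 6.74% = 9.70%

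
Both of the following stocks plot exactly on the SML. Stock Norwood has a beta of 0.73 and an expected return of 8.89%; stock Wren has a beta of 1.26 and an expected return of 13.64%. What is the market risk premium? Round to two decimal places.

8.96%

Both satisfy E(R) = R_f + β·MRP, so the slope of the SML is
MRP = (13.64% − 8.89%) / (1.26 − 0.73) = 4.75% / 0.53 = 8.9623%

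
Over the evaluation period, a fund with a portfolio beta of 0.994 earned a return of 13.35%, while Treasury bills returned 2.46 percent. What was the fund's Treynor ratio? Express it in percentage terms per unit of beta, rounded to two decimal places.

Treynor = (R_P − R_f) / β_P = (13.35% − 2.46%) / 0.9940 = 10.89% / 0.9940 = 10.96%

10.96%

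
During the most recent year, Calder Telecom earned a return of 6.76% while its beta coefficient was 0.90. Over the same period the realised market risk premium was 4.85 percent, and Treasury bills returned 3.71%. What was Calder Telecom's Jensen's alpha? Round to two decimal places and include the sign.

CAPM benchmark = R_f + β(R_m − R_f) = 3.71% + 0.90 × 4.85% = 8.0750%
α = actual − benchmark = 6.76% − 8.0750% = -1.32%

-1.32%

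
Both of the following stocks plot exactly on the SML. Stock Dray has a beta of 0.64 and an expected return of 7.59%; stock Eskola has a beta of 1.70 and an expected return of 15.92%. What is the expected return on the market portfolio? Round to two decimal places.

Both satisfy E(R) = R_f + β·MRP, so the slope of the SML is
MRP = (15.92% − 7.59%) / (1.70 − 0.64) = 8.33% / 1.06 = 7.8585%
R_f = E(R_Dray) − β_Dray·MRP = 7.59% − 0.64 × 7.8585% = 2.5606%
E(R_m) = R_f + MRP = 2.5606% + 7.8585% = 10.42%

10.42%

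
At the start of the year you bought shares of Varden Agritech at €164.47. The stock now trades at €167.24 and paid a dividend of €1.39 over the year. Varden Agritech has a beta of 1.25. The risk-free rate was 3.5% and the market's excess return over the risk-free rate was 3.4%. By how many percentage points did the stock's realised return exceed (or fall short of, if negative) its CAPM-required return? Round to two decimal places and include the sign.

-5.22%

Realised HPR = (P1 + D1 − P0) / P0 = (167.24 + 1.39 − 164.47) / 164.47 = 4.16 / 164.47 = 2.5293%
CAPM required = R_f + β·MRP = 3.5% + 1.25 × 3.4% = 7.7500%
α = realised − required = 2.5293% − 7.7500% = -5.22%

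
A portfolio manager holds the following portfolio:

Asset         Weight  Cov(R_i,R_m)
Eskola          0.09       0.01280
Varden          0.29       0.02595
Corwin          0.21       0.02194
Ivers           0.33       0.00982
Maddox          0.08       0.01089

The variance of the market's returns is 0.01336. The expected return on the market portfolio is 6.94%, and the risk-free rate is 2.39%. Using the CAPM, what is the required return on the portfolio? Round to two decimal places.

8.31%

β_Eskola = 0.01280 / 0.01336 = 0.9581
β_Varden = 0.02595 / 0.01336 = 1.9424
β_Corwin = 0.02194 / 0.01336 = 1.6422
β_Ivers = 0.00982 / 0.01336 = 0.7350
β_Maddox = 0.01089 / 0.01336 = 0.8151
β_P = Σ w_i β_i = 0.09×0.9581 + 0.29×1.9424 + 0.21×1.6422 + 0.33×0.7350 + 0.08×0.8151 = 1.3021
MRP = 6.94% − 2.39% = 4.55%
E(R_P) = R_f + β_P × MRP = 2.39% + 1.3021 × 4.55% = 8.31%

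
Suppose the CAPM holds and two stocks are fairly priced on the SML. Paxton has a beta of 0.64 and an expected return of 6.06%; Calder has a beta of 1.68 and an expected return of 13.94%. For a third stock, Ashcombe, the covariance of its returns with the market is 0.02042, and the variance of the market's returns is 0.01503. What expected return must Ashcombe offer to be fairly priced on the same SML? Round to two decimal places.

MRP = (13.94% − 6.06%) / (1.68 − 0.64) = 7.5769%
R_f = 6.06% − 0.64 × 7.5769% = 1.2108%
β_Ashcombe = Cov / Var(R_m) = 0.02042 / 0.01503 = 1.3586
E(R_Ashcombe) = R_f + β × MRP = 1.2108% + 1.3586 × 7.5769% = 11.50%

11.50%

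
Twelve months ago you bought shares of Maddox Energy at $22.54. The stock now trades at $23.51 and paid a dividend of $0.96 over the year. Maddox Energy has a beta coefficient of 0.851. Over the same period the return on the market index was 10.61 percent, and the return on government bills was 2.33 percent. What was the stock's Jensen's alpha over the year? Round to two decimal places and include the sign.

Realised HPR = (P1 + D1 − P0) / P0 = (23.51 + 0.96 − 22.54) / 22.54 = 1.93 / 22.54 = 8.5626%
MRP = 10.61% − 2.33% = 8.28%
CAPM required = R_f + β·MRP = 2.33% + 0.851 × 8.28% = 9.37628%
α = realised − required = 8.5626% − 9.37628% = -0.81%

-0.81%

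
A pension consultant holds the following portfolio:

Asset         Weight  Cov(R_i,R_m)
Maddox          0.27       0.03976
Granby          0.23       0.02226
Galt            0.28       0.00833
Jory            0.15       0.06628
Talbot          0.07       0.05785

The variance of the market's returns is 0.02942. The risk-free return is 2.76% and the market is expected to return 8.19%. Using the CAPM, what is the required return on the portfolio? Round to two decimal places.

8.70%

β_Maddox = 0.03976 / 0.02942 = 1.3515
β_Granby = 0.02226 / 0.02942 = 0.7566
β_Galt = 0.00833 / 0.02942 = 0.2831
β_Jory = 0.06628 / 0.02942 = 2.2529
β_Talbot = 0.05785 / 0.02942 = 1.9663
β_P = Σ w_i β_i = 0.27×1.3515 + 0.23×0.7566 + 0.28×0.2831 + 0.15×2.2529 + 0.07×1.9663 = 1.0938
MRP = 8.19% − 2.76% = 5.43%
E(R_P) = R_f + β_P × MRP = 2.76% + 1.0938 × 5.43% = 8.70%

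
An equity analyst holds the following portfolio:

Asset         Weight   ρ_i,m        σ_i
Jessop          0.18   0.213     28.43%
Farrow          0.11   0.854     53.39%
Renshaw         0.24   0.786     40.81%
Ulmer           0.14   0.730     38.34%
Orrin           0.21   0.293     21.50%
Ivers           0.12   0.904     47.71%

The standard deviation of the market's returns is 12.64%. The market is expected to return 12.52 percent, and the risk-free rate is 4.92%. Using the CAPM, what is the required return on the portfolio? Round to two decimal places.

β_Jessop = 0.213 × 28.43% / 12.64% = 0.4791
β_Farrow = 0.854 × 53.39% / 12.64% = 3.6072
β_Renshaw = 0.786 × 40.81% / 12.64% = 2.5377
β_Ulmer = 0.730 × 38.34% / 12.64% = 2.2143
β_Orrin = 0.293 × 21.50% / 12.64% = 0.4984
β_Ivers = 0.904 × 47.71% / 12.64% = 3.4122
β_P = Σ w_i β_i = 0.18×0.4791 + 0.11×3.6072 + 0.24×2.5377 + 0.14×2.2143 + 0.21×0.4984 + 0.12×3.4122 = 1.9162
MRP = 12.52% − 4.92% = 7.60%
E(R_P) = R_f + β_P × MRP = 4.92% + 1.9162 × 7.60% = 19.48%

19.48%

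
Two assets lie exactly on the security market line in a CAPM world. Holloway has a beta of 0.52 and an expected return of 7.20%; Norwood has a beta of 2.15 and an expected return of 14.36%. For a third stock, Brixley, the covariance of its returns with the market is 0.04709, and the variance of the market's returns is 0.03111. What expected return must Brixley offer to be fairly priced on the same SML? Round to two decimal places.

MRP = (14.36% − 7.20%) / (2.15 − 0.52) = 4.3926%
R_f = 7.20% − 0.52 × 4.3926% = 4.9158%
β_Brixley = Cov / Var(R_m) = 0.04709 / 0.03111 = 1.5137
E(R_Brixley) = R_f + β × MRP = 4.9158% + 1.5137 × 4.3926% = 11.56%

11.56%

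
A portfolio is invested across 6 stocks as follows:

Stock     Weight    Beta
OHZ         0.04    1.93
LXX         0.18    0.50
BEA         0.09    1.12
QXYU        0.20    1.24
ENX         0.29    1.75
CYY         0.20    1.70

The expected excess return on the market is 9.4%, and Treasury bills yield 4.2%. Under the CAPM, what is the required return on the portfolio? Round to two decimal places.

β_P = Σ w_i β_i = 0.04×1.93 + 0.18×0.50 + 0.09×1.12 + 0.20×1.24 + 0.29×1.75 + 0.20×1.70 = 1.3635
E(R_P) = R_f + β_P × MRP = 4.2% + 1.3635 × 9.4% = 17.02%

17.02%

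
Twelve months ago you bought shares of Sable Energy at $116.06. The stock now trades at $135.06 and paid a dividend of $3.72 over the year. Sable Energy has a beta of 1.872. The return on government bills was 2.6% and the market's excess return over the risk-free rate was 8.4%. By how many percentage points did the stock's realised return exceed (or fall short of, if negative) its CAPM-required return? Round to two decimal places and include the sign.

+1.25%

Realised HPR = (P1 + D1 − P0) / P0 = (135.06 + 3.72 − 116.06) / 116.06 = 22.72 / 116.06 = 19.5761%
CAPM required = R_f + β·MRP = 2.6% + 1.872 × 8.4% = 18.3248%
α = realised − required = 19.5761% − 18.3248% = +1.25%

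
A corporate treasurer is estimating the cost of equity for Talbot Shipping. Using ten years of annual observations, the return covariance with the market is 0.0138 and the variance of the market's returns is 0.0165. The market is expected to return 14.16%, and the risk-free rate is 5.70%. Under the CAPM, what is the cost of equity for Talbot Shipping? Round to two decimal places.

β = Cov(R_i, R_m) / Var(R_m) = 0.0138 / 0.0165 = 0.8364
MRP = 14.16% − 5.70% = 8.46%
E(R) = R_f + β × MRP = 5.70% + 0.8364 × 8.46% = 12.78%

12.78%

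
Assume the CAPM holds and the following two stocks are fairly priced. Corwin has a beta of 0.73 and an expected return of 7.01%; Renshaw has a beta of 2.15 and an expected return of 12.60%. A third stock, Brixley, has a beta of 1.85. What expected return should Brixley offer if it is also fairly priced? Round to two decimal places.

11.42%

MRP (SML slope) = (12.60% − 7.01%) / (2.15 − 0.73) = 5.59% / 1.42 = 3.9366%
R_f (intercept) = 7.01% − 0.73 × 3.9366% = 4.1363%
E(R_Brixley) = R_f + β × MRP = 4.1363% + 1.85 × 3.9366% = 11.42%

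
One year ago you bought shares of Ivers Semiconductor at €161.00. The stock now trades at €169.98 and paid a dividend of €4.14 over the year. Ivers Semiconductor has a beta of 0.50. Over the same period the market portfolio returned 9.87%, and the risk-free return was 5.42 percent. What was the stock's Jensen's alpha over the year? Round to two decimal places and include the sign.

Realised HPR = (P1 + D1 − P0) / P0 = (169.98 + 4.14 − 161.00) / 161.00 = 13.12 / 161.00 = 8.1491%
MRP = 9.87% − 5.42% = 4.45%
CAPM required = R_f + β·MRP = 5.42% + 0.50 × 4.45% = 7.6450%
α = realised − required = 8.1491% − 7.6450% = +0.50%

+0.50%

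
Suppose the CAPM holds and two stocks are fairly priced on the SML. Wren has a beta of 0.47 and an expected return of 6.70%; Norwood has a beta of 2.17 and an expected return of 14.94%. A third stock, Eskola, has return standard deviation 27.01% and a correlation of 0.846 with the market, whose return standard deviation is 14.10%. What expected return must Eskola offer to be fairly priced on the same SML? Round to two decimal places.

12.28%

MRP = (14.94% − 6.70%) / (2.17 − 0.47) = 4.8471%
R_f = 6.70% − 0.47 × 4.8471% = 4.4219%
β_Eskola = ρ·σ_i/σ_m = 0.846 × 27.01 / 14.10 = 1.6206
E(R_Eskola) = R_f + β × MRP = 4.4219% + 1.6206 × 4.8471% = 12.28%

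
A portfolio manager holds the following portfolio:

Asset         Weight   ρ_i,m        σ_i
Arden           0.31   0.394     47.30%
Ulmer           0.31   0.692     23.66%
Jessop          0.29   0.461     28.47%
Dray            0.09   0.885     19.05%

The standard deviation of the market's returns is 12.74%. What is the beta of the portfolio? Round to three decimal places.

1.270

β_Arden = 0.394 × 47.30% / 12.74% = 1.4628
β_Ulmer = 0.692 × 23.66% / 12.74% = 1.2851
β_Jessop = 0.461 × 28.47% / 12.74% = 1.0302
β_Dray = 0.885 × 19.05% / 12.74% = 1.3233
β_P = Σ w_i β_i = 0.31×1.4628 + 0.31×1.2851 + 0.29×1.0302 + 0.09×1.3233 = 1.2697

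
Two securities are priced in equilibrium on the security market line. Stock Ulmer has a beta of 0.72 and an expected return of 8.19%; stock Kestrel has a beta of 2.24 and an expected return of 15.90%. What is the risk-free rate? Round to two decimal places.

Both satisfy E(R) = R_f + β·MRP, so the slope of the SML is
MRP = (15.90% − 8.19%) / (2.24 − 0.72) = 7.71% / 1.52 = 5.0724%
R_f = E(R_Ulmer) − β_Ulmer·MRP = 8.19% − 0.72 × 5.0724% = 4.5379%

4.54%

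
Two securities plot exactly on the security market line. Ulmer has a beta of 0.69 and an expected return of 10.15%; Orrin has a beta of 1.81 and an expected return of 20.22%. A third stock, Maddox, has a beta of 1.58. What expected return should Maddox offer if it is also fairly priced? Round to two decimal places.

MRP (SML slope) = (20.22% − 10.15%) / (1.81 − 0.69) = 10.07% / 1.12 = 8.9911%
R_f (intercept) = 10.15% − 0.69 × 8.9911% = 3.9461%
E(R_Maddox) = R_f + β × MRP = 3.9461% + 1.58 × 8.9911% = 18.15%

18.15%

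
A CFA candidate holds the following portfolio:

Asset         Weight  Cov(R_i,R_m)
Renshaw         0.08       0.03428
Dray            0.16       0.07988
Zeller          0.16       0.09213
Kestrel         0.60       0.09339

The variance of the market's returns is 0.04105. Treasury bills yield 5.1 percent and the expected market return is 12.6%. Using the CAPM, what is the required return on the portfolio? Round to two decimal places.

20.87%

β_Renshaw = 0.03428 / 0.04105 = 0.8351
β_Dray = 0.07988 / 0.04105 = 1.9459
β_Zeller = 0.09213 / 0.04105 = 2.2443
β_Kestrel = 0.09339 / 0.04105 = 2.2750
β_P = Σ w_i β_i = 0.08×0.8351 + 0.16×1.9459 + 0.16×2.2443 + 0.60×2.2750 = 2.1022
MRP = 12.6% − 5.1% = 7.50%
E(R_P) = R_f + β_P × MRP = 5.1% + 2.1022 × 7.5% = 20.87%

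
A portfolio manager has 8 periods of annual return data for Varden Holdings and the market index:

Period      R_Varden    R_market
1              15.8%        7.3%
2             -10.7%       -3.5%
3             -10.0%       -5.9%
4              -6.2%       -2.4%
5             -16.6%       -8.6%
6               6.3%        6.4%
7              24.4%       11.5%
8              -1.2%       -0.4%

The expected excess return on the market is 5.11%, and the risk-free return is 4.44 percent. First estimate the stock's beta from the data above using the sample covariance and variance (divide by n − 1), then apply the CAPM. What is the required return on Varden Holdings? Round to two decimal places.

Mean R_i = (15.8 − 10.7 − 10.0 − 6.2 − 16.6 + 6.3 + 24.4 − 1.2) / 8 = 0.2250%
Mean R_m = (7.3 − 3.5 − 5.9 − 2.4 − 8.6 + 6.4 + 11.5 − 0.4) / 8 = 0.5500%
Σ(R_i − R̄_i)(R_m − R̄_m) = 689.8400  ⇒  Cov = 689.8400 / 7 = 98.5486
Σ(R_m − R̄_m)² = 351.0200  ⇒  Var(R_m) = 351.0200 / 7 = 50.1457
β = Cov / Var(R_m) = 98.5486 / 50.1457 = 1.9652
E(R) = R_f + β × MRP = 4.44% + 1.9652 × 5.11% = 14.48%

14.48%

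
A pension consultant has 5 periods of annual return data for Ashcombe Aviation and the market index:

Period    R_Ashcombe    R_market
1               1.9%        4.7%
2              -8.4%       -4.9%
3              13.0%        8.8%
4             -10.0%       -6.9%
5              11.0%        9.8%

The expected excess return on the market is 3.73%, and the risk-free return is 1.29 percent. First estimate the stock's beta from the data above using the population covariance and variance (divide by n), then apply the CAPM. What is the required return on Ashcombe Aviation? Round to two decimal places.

6.31%

Mean R_i = (1.9 − 8.4 + 13.0 − 10.0 + 11.0) / 5 = 1.5000%
Mean R_m = (4.7 − 4.9 + 8.8 − 6.9 + 9.8) / 5 = 2.3000%
Σ(R_i − R̄_i)(R_m − R̄_m) = 324.0400  ⇒  Cov = 324.0400 / 5 = 64.8080
Σ(R_m − R̄_m)² = 240.7400  ⇒  Var(R_m) = 240.7400 / 5 = 48.1480
β = Cov / Var(R_m) = 64.8080 / 48.1480 = 1.3460
E(R) = R_f + β × MRP = 1.29% + 1.3460 × 3.73% = 6.31%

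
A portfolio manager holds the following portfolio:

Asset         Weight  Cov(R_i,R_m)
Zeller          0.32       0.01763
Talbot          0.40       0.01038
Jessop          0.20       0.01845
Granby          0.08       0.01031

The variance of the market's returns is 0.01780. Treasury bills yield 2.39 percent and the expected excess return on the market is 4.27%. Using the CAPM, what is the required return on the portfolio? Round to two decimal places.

β_Zeller = 0.01763 / 0.01780 = 0.9904
β_Talbot = 0.01038 / 0.01780 = 0.5831
β_Jessop = 0.01845 / 0.01780 = 1.0365
β_Granby = 0.01031 / 0.01780 = 0.5792
β_P = Σ w_i β_i = 0.32×0.9904 + 0.40×0.5831 + 0.20×1.0365 + 0.08×0.5792 = 0.8038
E(R_P) = R_f + β_P × MRP = 2.39% + 0.8038 × 4.27% = 5.82%

5.82%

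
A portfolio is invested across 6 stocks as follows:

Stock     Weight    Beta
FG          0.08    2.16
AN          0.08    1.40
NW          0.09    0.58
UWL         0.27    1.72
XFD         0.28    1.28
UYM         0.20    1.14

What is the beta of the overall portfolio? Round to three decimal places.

1.388

β_P = Σ w_i β_i = 0.08×2.16 + 0.08×1.40 + 0.09×0.58 + 0.27×1.72 + 0.28×1.28 + 0.20×1.14 = 1.3878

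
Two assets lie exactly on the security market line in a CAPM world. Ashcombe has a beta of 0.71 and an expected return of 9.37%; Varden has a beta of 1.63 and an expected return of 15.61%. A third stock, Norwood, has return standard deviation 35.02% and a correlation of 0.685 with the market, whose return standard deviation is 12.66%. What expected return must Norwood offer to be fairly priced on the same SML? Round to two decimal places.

17.41%

MRP = (15.61% − 9.37%) / (1.63 − 0.71) = 6.7826%
R_f = 9.37% − 0.71 × 6.7826% = 4.5544%
β_Norwood = ρ·σ_i/σ_m = 0.685 × 35.02 / 12.66 = 1.8948
E(R_Norwood) = R_f + β × MRP = 4.5544% + 1.8948 × 6.7826% = 17.41%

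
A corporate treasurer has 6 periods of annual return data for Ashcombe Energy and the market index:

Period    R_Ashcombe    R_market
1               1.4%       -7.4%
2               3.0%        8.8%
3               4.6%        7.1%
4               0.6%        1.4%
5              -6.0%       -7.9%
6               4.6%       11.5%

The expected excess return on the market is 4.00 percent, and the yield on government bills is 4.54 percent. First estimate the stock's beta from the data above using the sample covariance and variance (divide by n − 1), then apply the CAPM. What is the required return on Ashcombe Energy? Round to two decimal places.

6.05%

Mean R_i = (1.4 + 3.0 + 4.6 + 0.6 − 6.0 + 4.6) / 6 = 1.3667%
Mean R_m = (-7.4 + 8.8 + 7.1 + 1.4 − 7.9 + 11.5) / 6 = 2.2500%
Σ(R_i − R̄_i)(R_m − R̄_m) = 131.3900  ⇒  Cov = 131.3900 / 5 = 26.2780
Σ(R_m − R̄_m)² = 348.8550  ⇒  Var(R_m) = 348.8550 / 5 = 69.7710
β = Cov / Var(R_m) = 26.2780 / 69.7710 = 0.3766
E(R) = R_f + β × MRP = 4.54% + 0.3766 × 4.00% = 6.05%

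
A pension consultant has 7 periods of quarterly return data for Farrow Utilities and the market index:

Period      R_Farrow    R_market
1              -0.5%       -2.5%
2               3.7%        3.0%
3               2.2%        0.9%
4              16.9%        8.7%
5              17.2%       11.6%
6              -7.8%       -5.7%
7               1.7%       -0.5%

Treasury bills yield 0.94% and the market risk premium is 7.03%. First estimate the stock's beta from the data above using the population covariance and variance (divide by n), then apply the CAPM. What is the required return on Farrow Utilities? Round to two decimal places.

Mean R_i = (-0.5 + 3.7 + 2.2 + 16.9 + 17.2 − 7.8 + 1.7) / 7 = 4.7714%
Mean R_m = (-2.5 + 3.0 + 0.9 + 8.7 + 11.6 − 5.7 − 0.5) / 7 = 2.2143%
Σ(R_i − R̄_i)(R_m − R̄_m) = 330.5329  ⇒  Cov = 330.5329 / 7 = 47.2190
Σ(R_m − R̄_m)² = 224.7286  ⇒  Var(R_m) = 224.7286 / 7 = 32.1041
β = Cov / Var(R_m) = 47.2190 / 32.1041 = 1.4708
E(R) = R_f + β × MRP = 0.94% + 1.4708 × 7.03% = 11.28%

11.28%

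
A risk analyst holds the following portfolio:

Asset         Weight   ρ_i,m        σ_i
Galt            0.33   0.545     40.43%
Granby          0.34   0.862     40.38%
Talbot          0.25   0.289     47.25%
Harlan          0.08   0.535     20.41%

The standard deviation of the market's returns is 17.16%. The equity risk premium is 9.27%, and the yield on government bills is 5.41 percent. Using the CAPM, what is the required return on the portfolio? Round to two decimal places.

18.05%

β_Galt = 0.545 × 40.43% / 17.16% = 1.2841
β_Granby = 0.862 × 40.38% / 17.16% = 2.0284
β_Talbot = 0.289 × 47.25% / 17.16% = 0.7958
β_Harlan = 0.535 × 20.41% / 17.16% = 0.6363
β_P = Σ w_i β_i = 0.33×1.2841 + 0.34×2.0284 + 0.25×0.7958 + 0.08×0.6363 = 1.3633
E(R_P) = R_f + β_P × MRP = 5.41% + 1.3633 × 9.27% = 18.05%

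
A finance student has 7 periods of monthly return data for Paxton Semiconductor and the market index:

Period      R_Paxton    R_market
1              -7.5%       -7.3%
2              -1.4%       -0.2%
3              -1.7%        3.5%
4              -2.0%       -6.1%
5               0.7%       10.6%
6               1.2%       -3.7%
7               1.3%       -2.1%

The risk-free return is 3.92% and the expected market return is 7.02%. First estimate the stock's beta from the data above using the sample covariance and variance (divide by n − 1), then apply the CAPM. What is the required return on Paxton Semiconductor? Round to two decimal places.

Mean R_i = (-7.5 − 1.4 − 1.7 − 2.0 + 0.7 + 1.2 + 1.3) / 7 = -1.3429%
Mean R_m = (-7.3 − 0.2 + 3.5 − 6.1 + 10.6 − 3.7 − 2.1) / 7 = -0.7571%
Σ(R_i − R̄_i)(R_m − R̄_m) = 54.4129  ⇒  Cov = 54.4129 / 6 = 9.0688
Σ(R_m − R̄_m)² = 229.2371  ⇒  Var(R_m) = 229.2371 / 6 = 38.2062
β = Cov / Var(R_m) = 9.0688 / 38.2062 = 0.2374
MRP = 7.02% − 3.92% = 3.10%
E(R) = R_f + β × MRP = 3.92% + 0.2374 × 3.10% = 4.66%

4.66%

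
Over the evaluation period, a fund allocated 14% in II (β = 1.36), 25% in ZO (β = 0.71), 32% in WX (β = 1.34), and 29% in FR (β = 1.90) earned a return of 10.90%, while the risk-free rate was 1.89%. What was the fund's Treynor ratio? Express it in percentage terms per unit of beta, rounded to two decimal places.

β_P = 0.14×1.36 + 0.25×0.71 + 0.32×1.34 + 0.29×1.90 = 1.3477
Treynor = (R_P − R_f) / β_P = (10.90% − 1.89%) / 1.3477 = 9.01% / 1.3477 = 6.69%

6.69%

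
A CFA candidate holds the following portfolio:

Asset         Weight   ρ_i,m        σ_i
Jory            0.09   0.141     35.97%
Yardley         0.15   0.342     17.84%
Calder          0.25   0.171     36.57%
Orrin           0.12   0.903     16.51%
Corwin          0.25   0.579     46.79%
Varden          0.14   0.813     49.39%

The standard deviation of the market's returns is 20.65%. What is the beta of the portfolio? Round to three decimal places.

β_Jory = 0.141 × 35.97% / 20.65% = 0.2456
β_Yardley = 0.342 × 17.84% / 20.65% = 0.2955
β_Calder = 0.171 × 36.57% / 20.65% = 0.3028
β_Orrin = 0.903 × 16.51% / 20.65% = 0.7220
β_Corwin = 0.579 × 46.79% / 20.65% = 1.3119
β_Varden = 0.813 × 49.39% / 20.65% = 1.9445
β_P = Σ w_i β_i = 0.09×0.2456 + 0.15×0.2955 + 0.25×0.3028 + 0.12×0.7220 + 0.25×1.3119 + 0.14×1.9445 = 0.8290

0.829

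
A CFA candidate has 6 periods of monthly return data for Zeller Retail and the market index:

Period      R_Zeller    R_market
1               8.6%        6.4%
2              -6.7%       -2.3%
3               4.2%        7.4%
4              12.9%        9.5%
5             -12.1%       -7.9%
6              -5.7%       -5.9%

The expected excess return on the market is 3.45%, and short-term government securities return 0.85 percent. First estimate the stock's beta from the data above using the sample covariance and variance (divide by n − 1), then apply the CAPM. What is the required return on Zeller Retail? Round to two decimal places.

5.19%

Mean R_i = (8.6 − 6.7 + 4.2 + 12.9 − 12.1 − 5.7) / 6 = 0.2000%
Mean R_m = (6.4 − 2.3 + 7.4 + 9.5 − 7.9 − 5.9) / 6 = 1.2000%
Σ(R_i − R̄_i)(R_m − R̄_m) = 351.8600  ⇒  Cov = 351.8600 / 5 = 70.3720
Σ(R_m − R̄_m)² = 279.8400  ⇒  Var(R_m) = 279.8400 / 5 = 55.9680
β = Cov / Var(R_m) = 70.3720 / 55.9680 = 1.2574
E(R) = R_f + β × MRP = 0.85% + 1.2574 × 3.45% = 5.19%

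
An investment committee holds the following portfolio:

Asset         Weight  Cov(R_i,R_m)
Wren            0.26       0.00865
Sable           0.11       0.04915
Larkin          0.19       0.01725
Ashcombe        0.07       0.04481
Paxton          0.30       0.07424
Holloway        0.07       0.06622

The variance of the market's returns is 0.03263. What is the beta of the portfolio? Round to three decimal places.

β_Wren = 0.00865 / 0.03263 = 0.2651
β_Sable = 0.04915 / 0.03263 = 1.5063
β_Larkin = 0.01725 / 0.03263 = 0.5287
β_Ashcombe = 0.04481 / 0.03263 = 1.3733
β_Paxton = 0.07424 / 0.03263 = 2.2752
β_Holloway = 0.06622 / 0.03263 = 2.0294
β_P = Σ w_i β_i = 0.26×0.2651 + 0.11×1.5063 + 0.19×0.5287 + 0.07×1.3733 + 0.30×2.2752 + 0.07×2.0294 = 1.2558

1.256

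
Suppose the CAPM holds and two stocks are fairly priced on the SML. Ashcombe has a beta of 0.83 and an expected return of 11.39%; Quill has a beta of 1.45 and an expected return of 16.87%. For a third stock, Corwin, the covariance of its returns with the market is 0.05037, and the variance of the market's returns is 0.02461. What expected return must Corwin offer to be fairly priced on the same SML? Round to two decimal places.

22.14%

MRP = (16.87% − 11.39%) / (1.45 − 0.83) = 8.8387%
R_f = 11.39% − 0.83 × 8.8387% = 4.0539%
β_Corwin = Cov / Var(R_m) = 0.05037 / 0.02461 = 2.0467
E(R_Corwin) = R_f + β × MRP = 4.0539% + 2.0467 × 8.8387% = 22.14%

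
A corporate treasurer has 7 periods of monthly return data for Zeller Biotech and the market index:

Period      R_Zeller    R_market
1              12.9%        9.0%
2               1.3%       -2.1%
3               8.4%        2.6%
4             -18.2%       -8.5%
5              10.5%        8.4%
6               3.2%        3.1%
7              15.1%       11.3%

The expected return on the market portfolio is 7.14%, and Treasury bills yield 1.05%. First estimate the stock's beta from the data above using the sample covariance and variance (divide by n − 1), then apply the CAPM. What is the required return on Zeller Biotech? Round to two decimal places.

10.37%

Mean R_i = (12.9 + 1.3 + 8.4 − 18.2 + 10.5 + 3.2 + 15.1) / 7 = 4.7429%
Mean R_m = (9.0 − 2.1 + 2.6 − 8.5 + 8.4 + 3.1 + 11.3) / 7 = 3.4000%
Σ(R_i − R̄_i)(R_m − R̄_m) = 445.7800  ⇒  Cov = 445.7800 / 6 = 74.2967
Σ(R_m − R̄_m)² = 291.3600  ⇒  Var(R_m) = 291.3600 / 6 = 48.5600
β = Cov / Var(R_m) = 74.2967 / 48.5600 = 1.5300
MRP = 7.14% − 1.05% = 6.09%
E(R) = R_f + β × MRP = 1.05% + 1.5300 × 6.09% = 10.37%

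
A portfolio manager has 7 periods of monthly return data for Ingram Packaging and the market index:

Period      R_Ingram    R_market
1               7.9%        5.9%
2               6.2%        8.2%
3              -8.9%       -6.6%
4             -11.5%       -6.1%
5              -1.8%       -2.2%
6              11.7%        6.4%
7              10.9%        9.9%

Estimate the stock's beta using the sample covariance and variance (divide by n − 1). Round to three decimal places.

1.303

Mean R_i = (7.9 + 6.2 − 8.9 − 11.5 − 1.8 + 11.7 + 10.9) / 7 = 2.0714%
Mean R_m = (5.9 + 8.2 − 6.6 − 6.1 − 2.2 + 6.4 + 9.9) / 7 = 2.2143%
Σ(R_i − R̄_i)(R_m − R̄_m) = 380.9829  ⇒  Cov = 380.9829 / 6 = 63.4972
Σ(R_m − R̄_m)² = 292.3086  ⇒  Var(R_m) = 292.3086 / 6 = 48.7181
β = Cov / Var(R_m) = 63.4972 / 48.7181 = 1.3034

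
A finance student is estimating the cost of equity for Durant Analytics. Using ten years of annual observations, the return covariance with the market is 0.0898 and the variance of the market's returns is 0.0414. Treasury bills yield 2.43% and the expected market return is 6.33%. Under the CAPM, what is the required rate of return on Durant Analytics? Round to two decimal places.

10.89%

β = Cov(R_i, R_m) / Var(R_m) = 0.0898 / 0.0414 = 2.1691
MRP = 6.33% − 2.43% = 3.90%
E(R) = R_f + β × MRP = 2.43% + 2.1691 × 3.90% = 10.89%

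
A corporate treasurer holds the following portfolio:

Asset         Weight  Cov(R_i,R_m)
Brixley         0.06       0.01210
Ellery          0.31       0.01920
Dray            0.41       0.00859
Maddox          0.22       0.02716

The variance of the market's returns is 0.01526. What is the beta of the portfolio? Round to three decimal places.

β_Brixley = 0.01210 / 0.01526 = 0.7929
β_Ellery = 0.01920 / 0.01526 = 1.2582
β_Dray = 0.00859 / 0.01526 = 0.5629
β_Maddox = 0.02716 / 0.01526 = 1.7798
β_P = Σ w_i β_i = 0.06×0.7929 + 0.31×1.2582 + 0.41×0.5629 + 0.22×1.7798 = 1.0600

1.060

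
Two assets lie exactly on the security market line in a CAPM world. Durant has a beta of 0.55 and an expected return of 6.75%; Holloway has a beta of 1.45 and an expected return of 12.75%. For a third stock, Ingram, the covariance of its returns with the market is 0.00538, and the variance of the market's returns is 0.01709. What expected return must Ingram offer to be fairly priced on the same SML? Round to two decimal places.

5.18%

MRP = (12.75% − 6.75%) / (1.45 − 0.55) = 6.6667%
R_f = 6.75% − 0.55 × 6.6667% = 3.0833%
β_Ingram = Cov / Var(R_m) = 0.00538 / 0.01709 = 0.3148
E(R_Ingram) = R_f + β × MRP = 3.0833% + 0.3148 × 6.6667% = 5.18%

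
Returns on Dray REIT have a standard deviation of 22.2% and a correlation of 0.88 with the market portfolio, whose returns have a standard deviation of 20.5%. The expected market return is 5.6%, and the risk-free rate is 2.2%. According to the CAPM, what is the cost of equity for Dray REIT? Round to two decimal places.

β = ρ × σ_i / σ_m = 0.88 × 22.2% / 20.5% = 0.9530
MRP = 5.6% − 2.2% = 3.40%
E(R) = 2.2% + 0.9530 × 3.4% = 5.44%

5.44%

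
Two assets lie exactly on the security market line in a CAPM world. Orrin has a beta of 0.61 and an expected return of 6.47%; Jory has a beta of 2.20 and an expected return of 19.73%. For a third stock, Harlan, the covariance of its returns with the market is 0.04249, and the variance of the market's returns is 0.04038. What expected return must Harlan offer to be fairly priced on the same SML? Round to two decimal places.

10.16%

MRP = (19.73% − 6.47%) / (2.20 − 0.61) = 8.3396%
R_f = 6.47% − 0.61 × 8.3396% = 1.3828%
β_Harlan = Cov / Var(R_m) = 0.04249 / 0.04038 = 1.0523
E(R_Harlan) = R_f + β × MRP = 1.3828% + 1.0523 × 8.3396% = 10.16%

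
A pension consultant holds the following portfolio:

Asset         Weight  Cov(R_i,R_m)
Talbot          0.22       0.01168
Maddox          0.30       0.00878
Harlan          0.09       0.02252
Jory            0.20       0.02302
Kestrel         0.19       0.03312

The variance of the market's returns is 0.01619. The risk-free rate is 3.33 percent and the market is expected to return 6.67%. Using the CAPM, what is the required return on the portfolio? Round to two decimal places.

β_Talbot = 0.01168 / 0.01619 = 0.7214
β_Maddox = 0.00878 / 0.01619 = 0.5423
β_Harlan = 0.02252 / 0.01619 = 1.3910
β_Jory = 0.02302 / 0.01619 = 1.4219
β_Kestrel = 0.03312 / 0.01619 = 2.0457
β_P = Σ w_i β_i = 0.22×0.7214 + 0.30×0.5423 + 0.09×1.3910 + 0.20×1.4219 + 0.19×2.0457 = 1.1197
MRP = 6.67% − 3.33% = 3.34%
E(R_P) = R_f + β_P × MRP = 3.33% + 1.1197 × 3.34% = 7.07%

7.07%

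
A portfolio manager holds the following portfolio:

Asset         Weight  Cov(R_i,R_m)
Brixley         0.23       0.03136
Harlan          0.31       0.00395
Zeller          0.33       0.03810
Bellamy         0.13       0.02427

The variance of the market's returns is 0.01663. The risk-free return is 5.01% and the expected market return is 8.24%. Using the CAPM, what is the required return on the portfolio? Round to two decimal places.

β_Brixley = 0.03136 / 0.01663 = 1.8857
β_Harlan = 0.00395 / 0.01663 = 0.2375
β_Zeller = 0.03810 / 0.01663 = 2.2910
β_Bellamy = 0.02427 / 0.01663 = 1.4594
β_P = Σ w_i β_i = 0.23×1.8857 + 0.31×0.2375 + 0.33×2.2910 + 0.13×1.4594 = 1.4531
MRP = 8.24% − 5.01% = 3.23%
E(R_P) = R_f + β_P × MRP = 5.01% + 1.4531 × 3.23% = 9.70%

9.70%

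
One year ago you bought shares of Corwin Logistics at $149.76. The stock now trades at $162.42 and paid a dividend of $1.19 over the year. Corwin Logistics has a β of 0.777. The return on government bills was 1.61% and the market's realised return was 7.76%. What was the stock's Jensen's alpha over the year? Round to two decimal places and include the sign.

Realised HPR = (P1 + D1 − P0) / P0 = (162.42 + 1.19 − 149.76) / 149.76 = 13.85 / 149.76 = 9.2481%
MRP = 7.76% − 1.61% = 6.15%
CAPM required = R_f + β·MRP = 1.61% + 0.777 × 6.15% = 6.38855%
α = realised − required = 9.2481% − 6.38855% = +2.86%

+2.86%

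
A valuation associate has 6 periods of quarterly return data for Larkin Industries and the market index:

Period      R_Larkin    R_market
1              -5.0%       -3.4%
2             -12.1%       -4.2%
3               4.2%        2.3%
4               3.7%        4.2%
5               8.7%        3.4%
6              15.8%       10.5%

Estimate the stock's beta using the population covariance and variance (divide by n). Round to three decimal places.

1.745

Mean R_i = (-5.0 − 12.1 + 4.2 + 3.7 + 8.7 + 15.8) / 6 = 2.5500%
Mean R_m = (-3.4 − 4.2 + 2.3 + 4.2 + 3.4 + 10.5) / 6 = 2.1333%
Σ(R_i − R̄_i)(R_m − R̄_m) = 255.8600  ⇒  Cov = 255.8600 / 6 = 42.6433
Σ(R_m − R̄_m)² = 146.6333  ⇒  Var(R_m) = 146.6333 / 6 = 24.4389
β = Cov / Var(R_m) = 42.6433 / 24.4389 = 1.7449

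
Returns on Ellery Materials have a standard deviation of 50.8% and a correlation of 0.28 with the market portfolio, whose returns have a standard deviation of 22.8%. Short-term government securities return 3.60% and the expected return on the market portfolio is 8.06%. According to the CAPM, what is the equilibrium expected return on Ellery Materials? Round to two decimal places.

β = ρ × σ_i / σ_m = 0.28 × 50.8% / 22.8% = 0.6239
MRP = 8.06% − 3.60% = 4.46%
E(R) = 3.60% + 0.6239 × 4.46% = 6.38%

6.38%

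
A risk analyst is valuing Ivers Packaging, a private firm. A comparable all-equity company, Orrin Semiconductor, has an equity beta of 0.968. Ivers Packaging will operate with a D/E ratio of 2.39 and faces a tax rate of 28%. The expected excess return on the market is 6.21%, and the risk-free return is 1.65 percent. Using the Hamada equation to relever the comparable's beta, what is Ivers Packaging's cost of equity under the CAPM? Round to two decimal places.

18.01%

β_L = β_U × [1 + (1 − t)(D/E)] = 0.968 × [1 + (1 − 0.28) × 2.39]
    = 0.968 × [1 + 0.72 × 2.39] = 0.968 × 2.7208 = 2.6337
E(R) = R_f + β_L × MRP = 1.65% + 2.6337 × 6.21% = 18.01%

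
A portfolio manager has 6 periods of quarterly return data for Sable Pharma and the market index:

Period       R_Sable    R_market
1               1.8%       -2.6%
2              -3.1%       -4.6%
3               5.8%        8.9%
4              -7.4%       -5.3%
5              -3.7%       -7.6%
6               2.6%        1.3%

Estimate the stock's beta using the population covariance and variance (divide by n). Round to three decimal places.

0.703

Mean R_i = (1.8 − 3.1 + 5.8 − 7.4 − 3.7 + 2.6) / 6 = -0.6667%
Mean R_m = (-2.6 − 4.6 + 8.9 − 5.3 − 7.6 + 1.3) / 6 = -1.6500%
Σ(R_i − R̄_i)(R_m − R̄_m) = 125.3200  ⇒  Cov = 125.3200 / 6 = 20.8867
Σ(R_m − R̄_m)² = 178.3350  ⇒  Var(R_m) = 178.3350 / 6 = 29.7225
β = Cov / Var(R_m) = 20.8867 / 29.7225 = 0.7027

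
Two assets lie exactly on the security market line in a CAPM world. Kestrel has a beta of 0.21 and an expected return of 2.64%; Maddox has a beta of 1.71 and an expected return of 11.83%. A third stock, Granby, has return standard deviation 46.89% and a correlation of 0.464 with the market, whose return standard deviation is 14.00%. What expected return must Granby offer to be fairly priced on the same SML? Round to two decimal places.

10.87%

MRP = (11.83% − 2.64%) / (1.71 − 0.21) = 6.1267%
R_f = 2.64% − 0.21 × 6.1267% = 1.3534%
β_Granby = ρ·σ_i/σ_m = 0.464 × 46.89 / 14.00 = 1.5541
E(R_Granby) = R_f + β × MRP = 1.3534% + 1.5541 × 6.1267% = 10.87%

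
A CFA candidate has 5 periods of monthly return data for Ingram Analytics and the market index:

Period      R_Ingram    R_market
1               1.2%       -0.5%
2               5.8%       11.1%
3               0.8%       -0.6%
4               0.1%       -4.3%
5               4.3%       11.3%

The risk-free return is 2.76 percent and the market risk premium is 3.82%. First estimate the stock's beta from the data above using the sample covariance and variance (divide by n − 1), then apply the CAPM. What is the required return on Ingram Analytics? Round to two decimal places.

4.02%

Mean R_i = (1.2 + 5.8 + 0.8 + 0.1 + 4.3) / 5 = 2.4400%
Mean R_m = (-0.5 + 11.1 − 0.6 − 4.3 + 11.3) / 5 = 3.4000%
Σ(R_i − R̄_i)(R_m − R̄_m) = 69.9800  ⇒  Cov = 69.9800 / 4 = 17.4950
Σ(R_m − R̄_m)² = 212.2000  ⇒  Var(R_m) = 212.2000 / 4 = 53.0500
β = Cov / Var(R_m) = 17.4950 / 53.0500 = 0.3298
E(R) = R_f + β × MRP = 2.76% + 0.3298 × 3.82% = 4.02%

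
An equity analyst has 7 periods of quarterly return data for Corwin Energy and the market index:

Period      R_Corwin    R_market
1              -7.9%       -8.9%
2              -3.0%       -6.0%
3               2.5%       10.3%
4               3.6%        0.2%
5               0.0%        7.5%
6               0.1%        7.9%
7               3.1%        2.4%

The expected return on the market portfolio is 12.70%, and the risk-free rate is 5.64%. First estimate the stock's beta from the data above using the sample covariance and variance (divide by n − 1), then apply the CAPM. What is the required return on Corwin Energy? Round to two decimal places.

8.42%

Mean R_i = (-7.9 − 3.0 + 2.5 + 3.6 + 0.0 + 0.1 + 3.1) / 7 = -0.2286%
Mean R_m = (-8.9 − 6.0 + 10.3 + 0.2 + 7.5 + 7.9 + 2.4) / 7 = 1.9143%
Σ(R_i − R̄_i)(R_m − R̄_m) = 126.0729  ⇒  Cov = 126.0729 / 6 = 21.0122
Σ(R_m − R̄_m)² = 320.1086  ⇒  Var(R_m) = 320.1086 / 6 = 53.3514
β = Cov / Var(R_m) = 21.0122 / 53.3514 = 0.3938
MRP = 12.70% − 5.64% = 7.06%
E(R) = R_f + β × MRP = 5.64% + 0.3938 × 7.06% = 8.42%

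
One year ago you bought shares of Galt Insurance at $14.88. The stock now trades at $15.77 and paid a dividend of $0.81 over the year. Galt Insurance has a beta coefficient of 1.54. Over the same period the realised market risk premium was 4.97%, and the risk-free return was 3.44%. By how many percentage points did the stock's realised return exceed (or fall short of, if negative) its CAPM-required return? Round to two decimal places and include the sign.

+0.33%

Realised HPR = (P1 + D1 − P0) / P0 = (15.77 + 0.81 − 14.88) / 14.88 = 1.70 / 14.88 = 11.4247%
CAPM required = R_f + β·MRP = 3.44% + 1.54 × 4.97% = 11.0938%
α = realised − required = 11.4247% − 11.0938% = +0.33%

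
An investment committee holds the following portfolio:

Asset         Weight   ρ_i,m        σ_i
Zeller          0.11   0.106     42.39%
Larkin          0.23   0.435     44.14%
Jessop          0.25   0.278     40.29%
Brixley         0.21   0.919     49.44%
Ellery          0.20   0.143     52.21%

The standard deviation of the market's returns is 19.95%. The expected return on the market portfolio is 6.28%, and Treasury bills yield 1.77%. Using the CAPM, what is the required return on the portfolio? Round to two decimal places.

β_Zeller = 0.106 × 42.39% / 19.95% = 0.2252
β_Larkin = 0.435 × 44.14% / 19.95% = 0.9625
β_Jessop = 0.278 × 40.29% / 19.95% = 0.5614
β_Brixley = 0.919 × 49.44% / 19.95% = 2.2775
β_Ellery = 0.143 × 52.21% / 19.95% = 0.3742
β_P = Σ w_i β_i = 0.11×0.2252 + 0.23×0.9625 + 0.25×0.5614 + 0.21×2.2775 + 0.20×0.3742 = 0.9396
MRP = 6.28% − 1.77% = 4.51%
E(R_P) = R_f + β_P × MRP = 1.77% + 0.9396 × 4.51% = 6.01%

6.01%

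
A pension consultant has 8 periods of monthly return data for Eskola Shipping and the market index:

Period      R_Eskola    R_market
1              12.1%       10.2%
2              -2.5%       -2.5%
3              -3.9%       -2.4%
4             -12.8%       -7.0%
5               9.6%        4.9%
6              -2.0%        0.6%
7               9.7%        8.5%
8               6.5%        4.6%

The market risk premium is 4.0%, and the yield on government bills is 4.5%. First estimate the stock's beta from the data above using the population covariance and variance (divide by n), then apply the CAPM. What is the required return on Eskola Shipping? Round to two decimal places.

10.19%

Mean R_i = (12.1 − 2.5 − 3.9 − 12.8 + 9.6 − 2.0 + 9.7 + 6.5) / 8 = 2.0875%
Mean R_m = (10.2 − 2.5 − 2.4 − 7.0 + 4.9 + 0.6 + 8.5 + 4.6) / 8 = 2.1125%
Σ(R_i − R̄_i)(R_m − R̄_m) = 351.5413  ⇒  Cov = 351.5413 / 8 = 43.9427
Σ(R_m − R̄_m)² = 247.1288  ⇒  Var(R_m) = 247.1288 / 8 = 30.8911
β = Cov / Var(R_m) = 43.9427 / 30.8911 = 1.4225
E(R) = R_f + β × MRP = 4.5% + 1.4225 × 4.0% = 10.19%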